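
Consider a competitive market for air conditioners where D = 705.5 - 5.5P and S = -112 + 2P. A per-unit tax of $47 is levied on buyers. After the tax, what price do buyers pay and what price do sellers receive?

Buyers pay 1823/15, sellers receive 1118/15

Pre-tax equilibrium: P* = 109, Q* = 106.
Tax on buyers shifts demand to D = 705.5 − 5.5(P + 47) = 447 - 5.5P.
447 - 5.5P = -112 + 2P gives seller price Ps = 1118/15; buyers pay Pb = 1118/15 + 47 = 1823/15.
New quantity: Q = 705.5 − 5.5(1823/15) = 556/15.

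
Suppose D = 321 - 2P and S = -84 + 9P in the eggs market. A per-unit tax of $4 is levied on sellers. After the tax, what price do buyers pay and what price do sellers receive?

Pre-tax equilibrium: P* = 405/11, Q* = 2721/11.
Tax on sellers shifts supply to S = -84 + 9(P − 4) = -120 + 9P.
321 - 2P = -120 + 9P gives buyer price Pb = 441/11; sellers receive Ps = 441/11 − 4 = 397/11.
New quantity: Q = 321 − 2(441/11) = 2649/11.

Buyers pay 441/11, sellers receive 397/11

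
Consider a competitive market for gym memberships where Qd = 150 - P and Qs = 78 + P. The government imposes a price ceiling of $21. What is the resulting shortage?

Shortage = 30

Equilibrium price would be P* = 36, so the ceiling at 21 binds.
At P = 21: Qd = 150 − 1(21) = 129, Qs = 78 + 1(21) = 99.
Shortage = 129 − 99 = 30.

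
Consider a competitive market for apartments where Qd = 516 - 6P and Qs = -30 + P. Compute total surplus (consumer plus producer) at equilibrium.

Equilibrium: 516 - 6P = -30 + P gives P* = 78, Q* = 48.
Demand choke price: P = 86; supply starts at P = 30.
CS = ½(86 − 78)(48) = 192; PS = ½(78 − 30)(48) = 1152.

Total surplus = 1344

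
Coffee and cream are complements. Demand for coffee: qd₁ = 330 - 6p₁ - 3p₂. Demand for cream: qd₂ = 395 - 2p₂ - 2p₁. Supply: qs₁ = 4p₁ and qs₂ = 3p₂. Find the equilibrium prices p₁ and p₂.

Market 1: 330 - 6p₁ - 3p₂ = 4p₁ → 10p₁ + 3p₂ = 330.
Market 2: 5p₂ + 2p₁ = 395.
Eliminating p₂: 5×(1) − 3×(2) gives 44p₁ = 465, so p₁ = 465/44.
Back-substitute into (2): p₂ = (395 − 2×465/44) / 5 = 1645/22.

p₁ = 465/44, p₂ = 1645/22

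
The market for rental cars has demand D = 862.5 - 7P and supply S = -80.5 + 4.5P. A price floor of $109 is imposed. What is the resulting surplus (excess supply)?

Equilibrium price would be P* = 82, so the floor at 109 binds.
At P = 109: D = 99.5, S = 410.
Surplus = 410 − 99.5 = 310.5.

Surplus = 310.5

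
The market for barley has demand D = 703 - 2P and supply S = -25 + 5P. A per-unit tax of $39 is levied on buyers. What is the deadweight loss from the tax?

Pre-tax equilibrium: P* = 104, Q* = 495.
Tax on buyers shifts demand to D = 703 − 2(P + 39) = 625 - 2P.
625 - 2P = -25 + 5P gives seller price Ps = 650/7; buyers pay Pb = 650/7 + 39 = 923/7.
New quantity: Q = 703 − 2(923/7) = 3075/7.
DWL = ½ × 39 × (495 − 3075/7) = 7605/7.

Deadweight loss = 7605/7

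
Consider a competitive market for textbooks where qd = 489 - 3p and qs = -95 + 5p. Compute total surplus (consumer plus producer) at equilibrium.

Total surplus = 19440

Equilibrium: 489 - 3p = -95 + 5p gives p* = 73, q* = 270.
Demand choke price: p = 163; supply starts at p = 19.
CS = ½(163 − 73)(270) = 12150; PS = ½(73 − 19)(270) = 7290.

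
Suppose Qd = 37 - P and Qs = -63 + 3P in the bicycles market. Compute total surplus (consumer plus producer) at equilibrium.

Total surplus = 96

Equilibrium: 37 - P = -63 + 3P gives P* = 25, Q* = 12.
Demand choke price: P = 37; supply starts at P = 21.
CS = ½(37 − 25)(12) = 72; PS = ½(25 − 21)(12) = 24.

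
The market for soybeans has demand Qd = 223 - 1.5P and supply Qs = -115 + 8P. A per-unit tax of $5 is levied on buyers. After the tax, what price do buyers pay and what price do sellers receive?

Pre-tax equilibrium: P* = 676/19, Q* = 3223/19.
Tax on buyers shifts demand to Qd = 223 − 1.5(P + 5) = 215.5 - 1.5P.
215.5 - 1.5P = -115 + 8P gives seller price Ps = 661/19; buyers pay Pb = 661/19 + 5 = 756/19.
New quantity: Q = 223 − 1.5(756/19) = 3103/19.

Buyers pay 756/19, sellers receive 661/19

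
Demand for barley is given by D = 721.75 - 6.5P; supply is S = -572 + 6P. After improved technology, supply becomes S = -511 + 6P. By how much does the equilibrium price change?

Original equilibrium: P* = 103.5, Q* = 49.
New equilibrium: 721.75 - 6.5P = -511 + 6P, so 1232.75 = 12.5P and P' = 98.62; Q' = 721.75 − 6.5(98.62) = 80.72.
Change in price: 98.62 − 103.5 = -4.88.

ΔP = -4.88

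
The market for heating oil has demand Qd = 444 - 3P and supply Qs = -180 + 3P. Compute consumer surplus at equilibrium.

Equilibrium: 444 - 3P = -180 + 3P gives P* = 104, Q* = 132.
Demand choke price (Qd = 0): P = 148.
CS = ½(148 − 104)(132) = 2904.

Consumer surplus = 2904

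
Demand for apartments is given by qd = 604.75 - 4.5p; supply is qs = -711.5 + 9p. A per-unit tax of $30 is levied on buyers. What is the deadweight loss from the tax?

Pre-tax equilibrium: p* = 97.5, q* = 166.
Tax on buyers shifts demand to qd = 604.75 − 4.5(p + 30) = 469.75 - 4.5p.
469.75 - 4.5p = -711.5 + 9p gives seller price ps = 87.5; buyers pay pb = 87.5 + 30 = 117.5.
New quantity: q = 604.75 − 4.5(117.5) = 76.
DWL = ½ × 30 × (166 − 76) = 1350.

Deadweight loss = 1350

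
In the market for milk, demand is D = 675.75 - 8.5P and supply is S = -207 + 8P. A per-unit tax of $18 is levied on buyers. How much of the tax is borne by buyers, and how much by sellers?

Buyers bear 96/11, sellers bear 102/11

Pre-tax equilibrium: P* = 53.5, Q* = 221.
Tax on buyers shifts demand to D = 675.75 − 8.5(P + 18) = 522.75 - 8.5P.
522.75 - 8.5P = -207 + 8P gives seller price Ps = 973/22; buyers pay Pb = 973/22 + 18 = 1369/22.
New quantity: Q = 675.75 − 8.5(1369/22) = 1615/11.
Buyer burden = 1369/22 − 53.5 = 96/11; seller burden = 53.5 − 973/22 = 102/11.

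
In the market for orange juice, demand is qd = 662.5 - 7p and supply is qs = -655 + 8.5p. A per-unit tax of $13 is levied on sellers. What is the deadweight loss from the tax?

Deadweight loss = 20111/62

Pre-tax equilibrium: p* = 85, q* = 67.5.
Tax on sellers shifts supply to qs = -655 + 8.5(p − 13) = -765.5 + 8.5p.
662.5 - 7p = -765.5 + 8.5p gives buyer price pb = 2856/31; sellers receive ps = 2856/31 − 13 = 2453/31.
New quantity: q = 662.5 − 7(2856/31) = 1091/62.
DWL = ½ × 13 × (67.5 − 1091/62) = 20111/62.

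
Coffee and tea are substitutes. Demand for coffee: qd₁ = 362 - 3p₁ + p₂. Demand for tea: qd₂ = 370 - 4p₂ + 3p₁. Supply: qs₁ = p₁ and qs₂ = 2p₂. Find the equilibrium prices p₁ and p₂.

Market 1: 362 - 3p₁ + p₂ = p₁ → 4p₁ - p₂ = 362.
Market 2: 6p₂ - 3p₁ = 370.
Eliminating p₂: 6×(1) + 1×(2) gives 21p₁ = 2542, so p₁ = 2542/21.
Back-substitute into (2): p₂ = (370 + 3×2542/21) / 6 = 2566/21.

p₁ = 2542/21, p₂ = 2566/21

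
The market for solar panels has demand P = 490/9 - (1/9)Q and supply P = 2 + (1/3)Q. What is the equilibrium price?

Set the two price expressions equal: 490/9 - (1/9)Q = 2 + (1/3)Q.
472/9 = (4/9)Q, so Q* = 118.
P* = 490/9 − (1/9)(118) = 124/3.

P* = 124/3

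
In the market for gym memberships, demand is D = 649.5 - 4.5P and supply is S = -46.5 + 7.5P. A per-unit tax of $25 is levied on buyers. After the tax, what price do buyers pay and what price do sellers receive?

Pre-tax equilibrium: P* = 58, Q* = 388.5.
Tax on buyers shifts demand to D = 649.5 − 4.5(P + 25) = 537 - 4.5P.
537 - 4.5P = -46.5 + 7.5P gives seller price Ps = 48.625; buyers pay Pb = 48.625 + 25 = 73.625.
New quantity: Q = 649.5 − 4.5(73.625) = 318.1875.

Buyers pay $73.625, sellers receive $48.625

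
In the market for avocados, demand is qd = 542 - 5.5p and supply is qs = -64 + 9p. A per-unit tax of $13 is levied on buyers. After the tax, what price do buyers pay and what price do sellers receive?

Buyers pay 1446/29, sellers receive 1069/29

Pre-tax equilibrium: p* = 1212/29, q* = 9052/29.
Tax on buyers shifts demand to qd = 542 − 5.5(p + 13) = 470.5 - 5.5p.
470.5 - 5.5p = -64 + 9p gives seller price ps = 1069/29; buyers pay pb = 1069/29 + 13 = 1446/29.
New quantity: q = 542 − 5.5(1446/29) = 7765/29.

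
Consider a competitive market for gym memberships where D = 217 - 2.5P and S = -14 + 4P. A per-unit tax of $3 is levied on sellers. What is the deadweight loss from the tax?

Deadweight loss = 90/13

Pre-tax equilibrium: P* = 462/13, Q* = 1666/13.
Tax on sellers shifts supply to S = -14 + 4(P − 3) = -26 + 4P.
217 - 2.5P = -26 + 4P gives buyer price Pb = 486/13; sellers receive Ps = 486/13 − 3 = 447/13.
New quantity: Q = 217 − 2.5(486/13) = 1606/13.
DWL = ½ × 3 × (1666/13 − 1606/13) = 90/13.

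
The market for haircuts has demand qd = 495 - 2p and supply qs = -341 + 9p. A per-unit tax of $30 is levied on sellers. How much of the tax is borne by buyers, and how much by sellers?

Buyers bear 270/11, sellers bear 60/11

Pre-tax equilibrium: p* = 76, q* = 343.
Tax on sellers shifts supply to qs = -341 + 9(p − 30) = -611 + 9p.
495 - 2p = -611 + 9p gives buyer price pb = 1106/11; sellers receive ps = 1106/11 − 30 = 776/11.
New quantity: q = 495 − 2(1106/11) = 3233/11.
Buyer burden = 1106/11 − 76 = 270/11; seller burden = 76 − 776/11 = 60/11.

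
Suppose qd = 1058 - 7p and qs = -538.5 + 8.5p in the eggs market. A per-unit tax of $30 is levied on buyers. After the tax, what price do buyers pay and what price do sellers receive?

Buyers pay 3703/31, sellers receive 2773/31

Pre-tax equilibrium: p* = 103, q* = 337.
Tax on buyers shifts demand to qd = 1058 − 7(p + 30) = 848 - 7p.
848 - 7p = -538.5 + 8.5p gives seller price ps = 2773/31; buyers pay pb = 2773/31 + 30 = 3703/31.
New quantity: q = 1058 − 7(3703/31) = 6877/31.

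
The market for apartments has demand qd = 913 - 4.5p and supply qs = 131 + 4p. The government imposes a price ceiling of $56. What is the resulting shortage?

Equilibrium price would be p* = 92, so the ceiling at 56 binds.
At p = 56: qd = 913 − 4.5(56) = 661, qs = 131 + 4(56) = 355.
Shortage = 661 − 355 = 306.

Shortage = 306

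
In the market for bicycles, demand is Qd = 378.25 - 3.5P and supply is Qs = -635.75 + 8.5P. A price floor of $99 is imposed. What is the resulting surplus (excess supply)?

Equilibrium price would be P* = 84.5, so the floor at 99 binds.
At P = 99: Qd = 31.75, Qs = 205.75.
Surplus = 205.75 − 31.75 = 174.

Surplus = 174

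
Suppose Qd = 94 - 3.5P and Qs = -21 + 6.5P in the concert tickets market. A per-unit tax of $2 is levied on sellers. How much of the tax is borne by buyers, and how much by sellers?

Buyers bear $1.3, sellers bear $0.7

Pre-tax equilibrium: P* = 11.5, Q* = 53.75.
Tax on sellers shifts supply to Qs = -21 + 6.5(P − 2) = -34 + 6.5P.
94 - 3.5P = -34 + 6.5P gives buyer price Pb = 12.8; sellers receive Ps = 12.8 − 2 = 10.8.
New quantity: Q = 94 − 3.5(12.8) = 49.2.
Buyer burden = 12.8 − 11.5 = 1.3; seller burden = 11.5 − 10.8 = 0.7.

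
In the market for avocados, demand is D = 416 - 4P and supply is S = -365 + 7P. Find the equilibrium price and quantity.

Set D = S: 416 - 4P = -365 + 7P.
781 = 11P, so P* = 71.
Q* = 416 − 4(71) = 132.

P* = 71, Q* = 132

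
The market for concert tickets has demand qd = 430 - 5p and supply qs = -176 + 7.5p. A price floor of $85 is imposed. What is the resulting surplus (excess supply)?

Surplus = 456.5

Equilibrium price would be p* = 48.48, so the floor at 85 binds.
At p = 85: qd = 5, qs = 461.5.
Surplus = 461.5 − 5 = 456.5.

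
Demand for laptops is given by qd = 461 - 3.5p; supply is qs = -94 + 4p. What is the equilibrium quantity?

q* = 202

Set qd = qs: 461 - 3.5p = -94 + 4p.
555 = 7.5p, so p* = 74.
q* = 461 − 3.5(74) = 202.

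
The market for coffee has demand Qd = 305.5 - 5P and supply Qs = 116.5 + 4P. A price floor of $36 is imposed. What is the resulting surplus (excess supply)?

Surplus = 135

Equilibrium price would be P* = 21, so the floor at 36 binds.
At P = 36: Qd = 125.5, Qs = 260.5.
Surplus = 260.5 − 125.5 = 135.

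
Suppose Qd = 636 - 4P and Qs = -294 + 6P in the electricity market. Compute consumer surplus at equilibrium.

Consumer surplus = 8712

Equilibrium: 636 - 4P = -294 + 6P gives P* = 93, Q* = 264.
Demand choke price (Qd = 0): P = 159.
CS = ½(159 − 93)(264) = 8712.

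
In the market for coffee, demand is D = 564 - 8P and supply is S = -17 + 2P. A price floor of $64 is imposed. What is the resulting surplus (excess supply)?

Equilibrium price would be P* = 58.1, so the floor at 64 binds.
At P = 64: D = 52, S = 111.
Surplus = 111 − 52 = 59.

Surplus = 59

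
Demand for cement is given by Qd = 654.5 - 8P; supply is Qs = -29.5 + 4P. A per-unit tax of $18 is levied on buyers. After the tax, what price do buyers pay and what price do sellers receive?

Pre-tax equilibrium: P* = 57, Q* = 198.5.
Tax on buyers shifts demand to Qd = 654.5 − 8(P + 18) = 510.5 - 8P.
510.5 - 8P = -29.5 + 4P gives seller price Ps = 45; buyers pay Pb = 45 + 18 = 63.
New quantity: Q = 654.5 − 8(63) = 150.5.

Buyers pay $63, sellers receive $45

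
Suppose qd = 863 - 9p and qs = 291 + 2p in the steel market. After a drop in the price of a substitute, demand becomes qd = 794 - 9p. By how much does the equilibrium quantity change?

Δq = -138/11

Original equilibrium: p* = 52, q* = 395.
New equilibrium: 794 - 9p = 291 + 2p, so 503 = 11p and p' = 503/11; q' = 794 − 9(503/11) = 4207/11.
Change in quantity: 4207/11 − 395 = -138/11.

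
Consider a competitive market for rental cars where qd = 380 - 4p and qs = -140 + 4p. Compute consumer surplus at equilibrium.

Consumer surplus = 1800

Equilibrium: 380 - 4p = -140 + 4p gives p* = 65, q* = 120.
Demand choke price (qd = 0): p = 95.
CS = ½(95 − 65)(120) = 1800.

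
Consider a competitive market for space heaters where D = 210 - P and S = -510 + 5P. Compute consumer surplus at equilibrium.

Consumer surplus = 4050

Equilibrium: 210 - P = -510 + 5P gives P* = 120, Q* = 90.
Demand choke price (D = 0): P = 210.
CS = ½(210 − 120)(90) = 4050.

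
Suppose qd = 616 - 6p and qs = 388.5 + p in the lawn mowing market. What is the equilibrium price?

Set qd = qs: 616 - 6p = 388.5 + p.
227.5 = 7p, so p* = 32.5.
q* = 616 − 6(32.5) = 421.

p* = 32.5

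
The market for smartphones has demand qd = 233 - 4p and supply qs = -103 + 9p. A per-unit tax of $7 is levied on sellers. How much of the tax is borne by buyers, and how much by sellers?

Buyers bear 63/13, sellers bear 28/13

Pre-tax equilibrium: p* = 336/13, q* = 1685/13.
Tax on sellers shifts supply to qs = -103 + 9(p − 7) = -166 + 9p.
233 - 4p = -166 + 9p gives buyer price pb = 399/13; sellers receive ps = 399/13 − 7 = 308/13.
New quantity: q = 233 − 4(399/13) = 1433/13.
Buyer burden = 399/13 − 336/13 = 63/13; seller burden = 336/13 − 308/13 = 28/13.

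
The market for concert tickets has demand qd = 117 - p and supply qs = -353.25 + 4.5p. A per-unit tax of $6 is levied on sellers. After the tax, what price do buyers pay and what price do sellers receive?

Pre-tax equilibrium: p* = 85.5, q* = 31.5.
Tax on sellers shifts supply to qs = -353.25 + 4.5(p − 6) = -380.25 + 4.5p.
117 - p = -380.25 + 4.5p gives buyer price pb = 1989/22; sellers receive ps = 1989/22 − 6 = 1857/22.
New quantity: q = 117 − 1(1989/22) = 585/22.

Buyers pay 1989/22, sellers receive 1857/22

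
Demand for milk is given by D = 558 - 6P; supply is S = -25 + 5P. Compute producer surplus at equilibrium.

Producer surplus = 5760

Equilibrium: 558 - 6P = -25 + 5P gives P* = 53, Q* = 240.
Supply starts at P = 5 (where S = 0).
PS = ½(53 − 5)(240) = 5760.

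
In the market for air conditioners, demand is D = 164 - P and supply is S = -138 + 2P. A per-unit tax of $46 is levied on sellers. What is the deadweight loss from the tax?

Pre-tax equilibrium: P* = 302/3, Q* = 190/3.
Tax on sellers shifts supply to S = -138 + 2(P − 46) = -230 + 2P.
164 - P = -230 + 2P gives buyer price Pb = 394/3; sellers receive Ps = 394/3 − 46 = 256/3.
New quantity: Q = 164 − 1(394/3) = 98/3.
DWL = ½ × 46 × (190/3 − 98/3) = 2116/3.

Deadweight loss = 2116/3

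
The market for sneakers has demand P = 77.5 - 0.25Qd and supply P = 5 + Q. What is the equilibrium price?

Set the two price expressions equal: 77.5 - 0.25Q = 5 + Q.
72.5 = 1.25Q, so Q* = 58.
P* = 77.5 − (0.25)(58) = 63.

P* = 63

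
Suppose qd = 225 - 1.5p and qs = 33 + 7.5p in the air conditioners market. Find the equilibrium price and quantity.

p* = 64/3, q* = 193

Set qd = qs: 225 - 1.5p = 33 + 7.5p.
192 = 9p, so p* = 64/3.
q* = 225 − 1.5(64/3) = 193.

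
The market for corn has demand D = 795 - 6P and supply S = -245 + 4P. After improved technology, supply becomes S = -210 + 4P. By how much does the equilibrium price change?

ΔP = -3.5

Original equilibrium: P* = 104, Q* = 171.
New equilibrium: 795 - 6P = -210 + 4P, so 1005 = 10P and P' = 100.5; Q' = 795 − 6(100.5) = 192.
Change in price: 100.5 − 104 = -3.5.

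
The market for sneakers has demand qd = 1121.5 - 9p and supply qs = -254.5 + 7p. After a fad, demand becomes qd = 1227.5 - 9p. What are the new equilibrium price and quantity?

p' = 92.625, q' = 393.875

Original equilibrium: p* = 86, q* = 347.5.
New equilibrium: 1227.5 - 9p = -254.5 + 7p, so 1482 = 16p and p' = 92.625; q' = 1227.5 − 9(92.625) = 393.875.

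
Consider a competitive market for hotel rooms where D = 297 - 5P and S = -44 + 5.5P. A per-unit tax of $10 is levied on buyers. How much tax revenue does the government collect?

Tax revenue = 7590/7

Pre-tax equilibrium: P* = 682/21, Q* = 2827/21.
Tax on buyers shifts demand to D = 297 − 5(P + 10) = 247 - 5P.
247 - 5P = -44 + 5.5P gives seller price Ps = 194/7; buyers pay Pb = 194/7 + 10 = 264/7.
New quantity: Q = 297 − 5(264/7) = 759/7.
Revenue = 10 × 759/7 = 7590/7.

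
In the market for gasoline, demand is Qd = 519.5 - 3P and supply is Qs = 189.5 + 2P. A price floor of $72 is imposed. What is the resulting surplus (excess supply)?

Surplus = 30

Equilibrium price would be P* = 66, so the floor at 72 binds.
At P = 72: Qd = 303.5, Qs = 333.5.
Surplus = 333.5 − 303.5 = 30.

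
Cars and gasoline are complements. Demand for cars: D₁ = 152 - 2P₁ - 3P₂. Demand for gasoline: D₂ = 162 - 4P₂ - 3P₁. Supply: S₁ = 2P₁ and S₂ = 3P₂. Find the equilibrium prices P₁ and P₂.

P₁ = 578/19, P₂ = 192/19

Market 1: 152 - 2P₁ - 3P₂ = 2P₁ → 4P₁ + 3P₂ = 152.
Market 2: 7P₂ + 3P₁ = 162.
Eliminating P₂: 7×(1) − 3×(2) gives 19P₁ = 578, so P₁ = 578/19.
Back-substitute into (2): P₂ = (162 − 3×578/19) / 7 = 192/19.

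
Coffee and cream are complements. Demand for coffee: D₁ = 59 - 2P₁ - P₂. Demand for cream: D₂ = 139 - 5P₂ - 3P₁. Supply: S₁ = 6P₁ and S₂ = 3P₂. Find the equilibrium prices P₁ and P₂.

Market 1: 59 - 2P₁ - P₂ = 6P₁ → 8P₁ + P₂ = 59.
Market 2: 8P₂ + 3P₁ = 139.
Eliminating P₂: 8×(1) − 1×(2) gives 61P₁ = 333, so P₁ = 333/61.
Back-substitute into (2): P₂ = (139 − 3×333/61) / 8 = 935/61.

P₁ = 333/61, P₂ = 935/61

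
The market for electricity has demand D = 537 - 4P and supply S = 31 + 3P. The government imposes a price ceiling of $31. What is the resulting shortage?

Equilibrium price would be P* = 506/7, so the ceiling at 31 binds.
At P = 31: D = 537 − 4(31) = 413, S = 31 + 3(31) = 124.
Shortage = 413 − 124 = 289.

Shortage = 289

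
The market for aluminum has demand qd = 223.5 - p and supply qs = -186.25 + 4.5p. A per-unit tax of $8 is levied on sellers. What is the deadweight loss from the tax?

Pre-tax equilibrium: p* = 74.5, q* = 149.
Tax on sellers shifts supply to qs = -186.25 + 4.5(p − 8) = -222.25 + 4.5p.
223.5 - p = -222.25 + 4.5p gives buyer price pb = 1783/22; sellers receive ps = 1783/22 − 8 = 1607/22.
New quantity: q = 223.5 − 1(1783/22) = 1567/11.
DWL = ½ × 8 × (149 − 1567/11) = 288/11.

Deadweight loss = 288/11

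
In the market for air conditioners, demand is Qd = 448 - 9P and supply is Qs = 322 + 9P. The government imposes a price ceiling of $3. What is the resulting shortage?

Equilibrium price would be P* = 7, so the ceiling at 3 binds.
At P = 3: Qd = 448 − 9(3) = 421, Qs = 322 + 9(3) = 349.
Shortage = 421 − 349 = 72.

Shortage = 72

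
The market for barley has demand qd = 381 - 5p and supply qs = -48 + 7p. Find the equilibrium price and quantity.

p* = 35.75, q* = 202.25

Set qd = qs: 381 - 5p = -48 + 7p.
429 = 12p, so p* = 35.75.
q* = 381 − 5(35.75) = 202.25.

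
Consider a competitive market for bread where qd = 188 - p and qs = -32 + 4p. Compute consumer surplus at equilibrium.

Equilibrium: 188 - p = -32 + 4p gives p* = 44, q* = 144.
Demand choke price (qd = 0): p = 188.
CS = ½(188 − 44)(144) = 10368.

Consumer surplus = 10368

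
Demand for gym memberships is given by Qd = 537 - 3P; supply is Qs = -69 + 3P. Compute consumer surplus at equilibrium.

Consumer surplus = 9126

Equilibrium: 537 - 3P = -69 + 3P gives P* = 101, Q* = 234.
Demand choke price (Qd = 0): P = 179.
CS = ½(179 − 101)(234) = 9126.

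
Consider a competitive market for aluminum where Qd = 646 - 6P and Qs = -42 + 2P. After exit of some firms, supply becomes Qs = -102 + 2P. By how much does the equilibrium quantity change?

ΔQ = -45

Original equilibrium: P* = 86, Q* = 130.
New equilibrium: 646 - 6P = -102 + 2P, so 748 = 8P and P' = 93.5; Q' = 646 − 6(93.5) = 85.
Change in quantity: 85 − 130 = -45.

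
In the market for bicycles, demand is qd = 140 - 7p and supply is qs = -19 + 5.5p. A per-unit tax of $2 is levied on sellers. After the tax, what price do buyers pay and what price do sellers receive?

Buyers pay $13.6, sellers receive $11.6

Pre-tax equilibrium: p* = 12.72, q* = 50.96.
Tax on sellers shifts supply to qs = -19 + 5.5(p − 2) = -30 + 5.5p.
140 - 7p = -30 + 5.5p gives buyer price pb = 13.6; sellers receive ps = 13.6 − 2 = 11.6.
New quantity: q = 140 − 7(13.6) = 44.8.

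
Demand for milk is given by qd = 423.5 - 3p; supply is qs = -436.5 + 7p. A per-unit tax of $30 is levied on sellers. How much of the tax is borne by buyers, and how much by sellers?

Pre-tax equilibrium: p* = 86, q* = 165.5.
Tax on sellers shifts supply to qs = -436.5 + 7(p − 30) = -646.5 + 7p.
423.5 - 3p = -646.5 + 7p gives buyer price pb = 107; sellers receive ps = 107 − 30 = 77.
New quantity: q = 423.5 − 3(107) = 102.5.
Buyer burden = 107 − 86 = 21; seller burden = 86 − 77 = 9.

Buyers bear $21, sellers bear $9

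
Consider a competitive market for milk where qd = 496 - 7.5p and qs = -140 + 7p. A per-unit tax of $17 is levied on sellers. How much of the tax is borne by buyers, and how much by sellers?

Pre-tax equilibrium: p* = 1272/29, q* = 4844/29.
Tax on sellers shifts supply to qs = -140 + 7(p − 17) = -259 + 7p.
496 - 7.5p = -259 + 7p gives buyer price pb = 1510/29; sellers receive ps = 1510/29 − 17 = 1017/29.
New quantity: q = 496 − 7.5(1510/29) = 3059/29.
Buyer burden = 1510/29 − 1272/29 = 238/29; seller burden = 1272/29 − 1017/29 = 255/29.

Buyers bear 238/29, sellers bear 255/29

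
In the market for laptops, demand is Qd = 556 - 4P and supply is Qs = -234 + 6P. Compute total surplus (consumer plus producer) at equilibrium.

Total surplus = 12000

Equilibrium: 556 - 4P = -234 + 6P gives P* = 79, Q* = 240.
Demand choke price: P = 139; supply starts at P = 39.
CS = ½(139 − 79)(240) = 7200; PS = ½(79 − 39)(240) = 4800.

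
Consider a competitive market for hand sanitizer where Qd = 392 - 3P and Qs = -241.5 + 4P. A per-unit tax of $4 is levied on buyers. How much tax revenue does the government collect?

Pre-tax equilibrium: P* = 90.5, Q* = 120.5.
Tax on buyers shifts demand to Qd = 392 − 3(P + 4) = 380 - 3P.
380 - 3P = -241.5 + 4P gives seller price Ps = 1243/14; buyers pay Pb = 1243/14 + 4 = 1299/14.
New quantity: Q = 392 − 3(1299/14) = 1591/14.
Revenue = 4 × 1591/14 = 3182/7.

Tax revenue = 3182/7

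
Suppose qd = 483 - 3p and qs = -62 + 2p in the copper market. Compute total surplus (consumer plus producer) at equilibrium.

Total surplus = 10140

Equilibrium: 483 - 3p = -62 + 2p gives p* = 109, q* = 156.
Demand choke price: p = 161; supply starts at p = 31.
CS = ½(161 − 109)(156) = 4056; PS = ½(109 − 31)(156) = 6084.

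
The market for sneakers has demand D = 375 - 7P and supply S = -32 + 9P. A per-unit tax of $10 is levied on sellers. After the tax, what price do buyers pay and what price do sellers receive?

Pre-tax equilibrium: P* = 25.4375, Q* = 196.9375.
Tax on sellers shifts supply to S = -32 + 9(P − 10) = -122 + 9P.
375 - 7P = -122 + 9P gives buyer price Pb = 31.0625; sellers receive Ps = 31.0625 − 10 = 21.0625.
New quantity: Q = 375 − 7(31.0625) = 157.5625.

Buyers pay $31.0625, sellers receive $21.0625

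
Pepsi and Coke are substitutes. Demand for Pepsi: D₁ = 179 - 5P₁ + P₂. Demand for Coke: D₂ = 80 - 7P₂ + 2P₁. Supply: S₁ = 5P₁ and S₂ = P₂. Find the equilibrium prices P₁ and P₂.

P₁ = 252/13, P₂ = 193/13

Market 1: 179 - 5P₁ + P₂ = 5P₁ → 10P₁ - P₂ = 179.
Market 2: 8P₂ - 2P₁ = 80.
Eliminating P₂: 8×(1) + 1×(2) gives 78P₁ = 1512, so P₁ = 252/13.
Back-substitute into (2): P₂ = (80 + 2×252/13) / 8 = 193/13.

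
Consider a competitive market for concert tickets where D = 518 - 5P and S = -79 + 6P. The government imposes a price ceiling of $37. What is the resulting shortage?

Equilibrium price would be P* = 597/11, so the ceiling at 37 binds.
At P = 37: D = 518 − 5(37) = 333, S = -79 + 6(37) = 143.
Shortage = 333 − 143 = 190.

Shortage = 190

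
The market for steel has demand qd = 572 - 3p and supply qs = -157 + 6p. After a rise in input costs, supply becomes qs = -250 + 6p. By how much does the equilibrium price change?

Original equilibrium: p* = 81, q* = 329.
New equilibrium: 572 - 3p = -250 + 6p, so 822 = 9p and p' = 274/3; q' = 572 − 3(274/3) = 298.
Change in price: 274/3 − 81 = 31/3.

Δp = 31/3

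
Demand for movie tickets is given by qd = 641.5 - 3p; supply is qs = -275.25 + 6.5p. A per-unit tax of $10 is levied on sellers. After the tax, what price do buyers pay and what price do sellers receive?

Pre-tax equilibrium: p* = 96.5, q* = 352.
Tax on sellers shifts supply to qs = -275.25 + 6.5(p − 10) = -340.25 + 6.5p.
641.5 - 3p = -340.25 + 6.5p gives buyer price pb = 3927/38; sellers receive ps = 3927/38 − 10 = 3547/38.
New quantity: q = 641.5 − 3(3927/38) = 6298/19.

Buyers pay 3927/38, sellers receive 3547/38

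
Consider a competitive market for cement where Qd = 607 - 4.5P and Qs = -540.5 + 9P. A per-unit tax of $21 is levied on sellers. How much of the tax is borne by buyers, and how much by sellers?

Pre-tax equilibrium: P* = 85, Q* = 224.5.
Tax on sellers shifts supply to Qs = -540.5 + 9(P − 21) = -729.5 + 9P.
607 - 4.5P = -729.5 + 9P gives buyer price Pb = 99; sellers receive Ps = 99 − 21 = 78.
New quantity: Q = 607 − 4.5(99) = 161.5.
Buyer burden = 99 − 85 = 14; seller burden = 85 − 78 = 7.

Buyers bear $14, sellers bear $7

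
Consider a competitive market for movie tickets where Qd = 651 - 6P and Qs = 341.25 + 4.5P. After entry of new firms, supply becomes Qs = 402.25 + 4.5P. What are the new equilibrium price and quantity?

P' = 995/42, Q' = 3562/7

Original equilibrium: P* = 29.5, Q* = 474.
New equilibrium: 651 - 6P = 402.25 + 4.5P, so 248.75 = 10.5P and P' = 995/42; Q' = 651 − 6(995/42) = 3562/7.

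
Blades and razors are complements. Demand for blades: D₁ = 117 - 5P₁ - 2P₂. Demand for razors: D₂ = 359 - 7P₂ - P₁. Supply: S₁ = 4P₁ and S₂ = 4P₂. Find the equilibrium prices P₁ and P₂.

P₁ = 569/97, P₂ = 3114/97

Market 1: 117 - 5P₁ - 2P₂ = 4P₁ → 9P₁ + 2P₂ = 117.
Market 2: 11P₂ + P₁ = 359.
Eliminating P₂: 11×(1) − 2×(2) gives 97P₁ = 569, so P₁ = 569/97.
Back-substitute into (2): P₂ = (359 − 1×569/97) / 11 = 3114/97.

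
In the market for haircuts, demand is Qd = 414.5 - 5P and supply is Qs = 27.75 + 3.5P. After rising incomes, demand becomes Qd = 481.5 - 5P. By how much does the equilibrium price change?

ΔP = 134/17

Original equilibrium: P* = 45.5, Q* = 187.
New equilibrium: 481.5 - 5P = 27.75 + 3.5P, so 453.75 = 8.5P and P' = 1815/34; Q' = 481.5 − 5(1815/34) = 3648/17.
Change in price: 1815/34 − 45.5 = 134/17.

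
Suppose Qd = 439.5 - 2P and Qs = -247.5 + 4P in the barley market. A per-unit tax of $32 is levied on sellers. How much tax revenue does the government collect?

Pre-tax equilibrium: P* = 114.5, Q* = 210.5.
Tax on sellers shifts supply to Qs = -247.5 + 4(P − 32) = -375.5 + 4P.
439.5 - 2P = -375.5 + 4P gives buyer price Pb = 815/6; sellers receive Ps = 815/6 − 32 = 623/6.
New quantity: Q = 439.5 − 2(815/6) = 1007/6.
Revenue = 32 × 1007/6 = 16112/3.

Tax revenue = 16112/3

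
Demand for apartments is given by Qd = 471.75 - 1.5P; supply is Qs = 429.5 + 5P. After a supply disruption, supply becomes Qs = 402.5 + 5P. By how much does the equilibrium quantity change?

Original equilibrium: P* = 6.5, Q* = 462.
New equilibrium: 471.75 - 1.5P = 402.5 + 5P, so 69.25 = 6.5P and P' = 277/26; Q' = 471.75 − 1.5(277/26) = 5925/13.
Change in quantity: 5925/13 − 462 = -81/13.

ΔQ = -81/13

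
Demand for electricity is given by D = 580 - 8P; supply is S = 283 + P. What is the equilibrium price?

Set D = S: 580 - 8P = 283 + P.
297 = 9P, so P* = 33.
Q* = 580 − 8(33) = 316.

P* = 33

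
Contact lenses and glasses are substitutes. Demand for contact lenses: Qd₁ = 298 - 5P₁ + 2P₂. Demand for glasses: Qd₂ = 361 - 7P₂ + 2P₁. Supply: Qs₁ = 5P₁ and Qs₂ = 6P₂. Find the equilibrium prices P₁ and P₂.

P₁ = 766/21, P₂ = 701/21

Market 1: 298 - 5P₁ + 2P₂ = 5P₁ → 10P₁ - 2P₂ = 298.
Market 2: 13P₂ - 2P₁ = 361.
Eliminating P₂: 13×(1) + 2×(2) gives 126P₁ = 4596, so P₁ = 766/21.
Back-substitute into (2): P₂ = (361 + 2×766/21) / 13 = 701/21.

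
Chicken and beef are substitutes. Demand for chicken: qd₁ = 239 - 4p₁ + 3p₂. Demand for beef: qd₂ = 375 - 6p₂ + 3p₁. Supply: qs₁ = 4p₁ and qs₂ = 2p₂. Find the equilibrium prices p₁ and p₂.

Market 1: 239 - 4p₁ + 3p₂ = 4p₁ → 8p₁ - 3p₂ = 239.
Market 2: 8p₂ - 3p₁ = 375.
Eliminating p₂: 8×(1) + 3×(2) gives 55p₁ = 3037, so p₁ = 3037/55.
Back-substitute into (2): p₂ = (375 + 3×3037/55) / 8 = 3717/55.

p₁ = 3037/55, p₂ = 3717/55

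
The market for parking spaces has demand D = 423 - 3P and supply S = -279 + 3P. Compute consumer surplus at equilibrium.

Consumer surplus = 864

Equilibrium: 423 - 3P = -279 + 3P gives P* = 117, Q* = 72.
Demand choke price (D = 0): P = 141.
CS = ½(141 − 117)(72) = 864.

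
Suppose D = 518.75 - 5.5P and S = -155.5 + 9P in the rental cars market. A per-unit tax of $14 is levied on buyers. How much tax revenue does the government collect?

Tax revenue = 87374/29

Pre-tax equilibrium: P* = 46.5, Q* = 263.
Tax on buyers shifts demand to D = 518.75 − 5.5(P + 14) = 441.75 - 5.5P.
441.75 - 5.5P = -155.5 + 9P gives seller price Ps = 2389/58; buyers pay Pb = 2389/58 + 14 = 3201/58.
New quantity: Q = 518.75 − 5.5(3201/58) = 6241/29.
Revenue = 14 × 6241/29 = 87374/29.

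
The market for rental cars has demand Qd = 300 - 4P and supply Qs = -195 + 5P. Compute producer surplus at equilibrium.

Equilibrium: 300 - 4P = -195 + 5P gives P* = 55, Q* = 80.
Supply starts at P = 39 (where Qs = 0).
PS = ½(55 − 39)(80) = 640.

Producer surplus = 640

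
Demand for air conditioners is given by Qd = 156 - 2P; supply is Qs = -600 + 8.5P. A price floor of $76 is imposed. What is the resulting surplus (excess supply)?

Surplus = 42

Equilibrium price would be P* = 72, so the floor at 76 binds.
At P = 76: Qd = 4, Qs = 46.
Surplus = 46 − 4 = 42.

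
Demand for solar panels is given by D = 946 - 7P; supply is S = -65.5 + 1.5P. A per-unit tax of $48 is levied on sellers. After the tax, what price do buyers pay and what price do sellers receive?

Pre-tax equilibrium: P* = 119, Q* = 113.
Tax on sellers shifts supply to S = -65.5 + 1.5(P − 48) = -137.5 + 1.5P.
946 - 7P = -137.5 + 1.5P gives buyer price Pb = 2167/17; sellers receive Ps = 2167/17 − 48 = 1351/17.
New quantity: Q = 946 − 7(2167/17) = 913/17.

Buyers pay 2167/17, sellers receive 1351/17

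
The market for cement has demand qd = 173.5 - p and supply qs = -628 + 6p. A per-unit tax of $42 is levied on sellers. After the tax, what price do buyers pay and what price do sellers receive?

Buyers pay $150.5, sellers receive $108.5

Pre-tax equilibrium: p* = 114.5, q* = 59.
Tax on sellers shifts supply to qs = -628 + 6(p − 42) = -880 + 6p.
173.5 - p = -880 + 6p gives buyer price pb = 150.5; sellers receive ps = 150.5 − 42 = 108.5.
New quantity: q = 173.5 − 1(150.5) = 23.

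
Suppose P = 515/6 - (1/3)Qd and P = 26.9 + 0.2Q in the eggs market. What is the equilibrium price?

P* = 49

Set the two price expressions equal: 515/6 - (1/3)Q = 26.9 + 0.2Q.
884/15 = (8/15)Q, so Q* = 110.5.
P* = 515/6 − (1/3)(110.5) = 49.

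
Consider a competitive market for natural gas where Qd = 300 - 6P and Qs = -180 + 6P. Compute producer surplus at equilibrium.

Equilibrium: 300 - 6P = -180 + 6P gives P* = 40, Q* = 60.
Supply starts at P = 30 (where Qs = 0).
PS = ½(40 − 30)(60) = 300.

Producer surplus = 300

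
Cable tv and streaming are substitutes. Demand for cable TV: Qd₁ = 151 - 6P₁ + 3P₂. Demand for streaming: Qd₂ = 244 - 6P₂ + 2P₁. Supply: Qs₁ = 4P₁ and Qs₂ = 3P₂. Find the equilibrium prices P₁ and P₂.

P₁ = 697/28, P₂ = 457/14

Market 1: 151 - 6P₁ + 3P₂ = 4P₁ → 10P₁ - 3P₂ = 151.
Market 2: 9P₂ - 2P₁ = 244.
Eliminating P₂: 9×(1) + 3×(2) gives 84P₁ = 2091, so P₁ = 697/28.
Back-substitute into (2): P₂ = (244 + 2×697/28) / 9 = 457/14.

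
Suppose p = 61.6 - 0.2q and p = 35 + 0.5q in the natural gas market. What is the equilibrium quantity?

Set the two price expressions equal: 61.6 - 0.2q = 35 + 0.5q.
26.6 = 0.7q, so q* = 38.
p* = 61.6 − (0.2)(38) = 54.

q* = 38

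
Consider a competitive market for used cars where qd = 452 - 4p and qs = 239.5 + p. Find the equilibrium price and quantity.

Set qd = qs: 452 - 4p = 239.5 + p.
212.5 = 5p, so p* = 42.5.
q* = 452 − 4(42.5) = 282.

p* = 42.5, q* = 282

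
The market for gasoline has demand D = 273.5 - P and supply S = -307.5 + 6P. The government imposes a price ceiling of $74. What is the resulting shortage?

Equilibrium price would be P* = 83, so the ceiling at 74 binds.
At P = 74: D = 273.5 − 1(74) = 199.5, S = -307.5 + 6(74) = 136.5.
Shortage = 199.5 − 136.5 = 63.

Shortage = 63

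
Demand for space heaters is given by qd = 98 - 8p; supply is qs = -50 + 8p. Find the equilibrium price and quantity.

p* = 9.25, q* = 24

Set qd = qs: 98 - 8p = -50 + 8p.
148 = 16p, so p* = 9.25.
q* = 98 − 8(9.25) = 24.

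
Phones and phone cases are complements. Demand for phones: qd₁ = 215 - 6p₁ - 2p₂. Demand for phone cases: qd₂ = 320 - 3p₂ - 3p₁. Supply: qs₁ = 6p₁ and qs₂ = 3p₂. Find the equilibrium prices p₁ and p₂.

Market 1: 215 - 6p₁ - 2p₂ = 6p₁ → 12p₁ + 2p₂ = 215.
Market 2: 6p₂ + 3p₁ = 320.
Eliminating p₂: 6×(1) − 2×(2) gives 66p₁ = 650, so p₁ = 325/33.
Back-substitute into (2): p₂ = (320 − 3×325/33) / 6 = 1065/22.

p₁ = 325/33, p₂ = 1065/22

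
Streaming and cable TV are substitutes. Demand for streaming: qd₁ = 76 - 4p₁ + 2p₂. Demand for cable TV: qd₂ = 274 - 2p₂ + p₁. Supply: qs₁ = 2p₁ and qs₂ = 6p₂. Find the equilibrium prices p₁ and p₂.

p₁ = 578/23, p₂ = 860/23

Market 1: 76 - 4p₁ + 2p₂ = 2p₁ → 6p₁ - 2p₂ = 76.
Market 2: 8p₂ - p₁ = 274.
Eliminating p₂: 8×(1) + 2×(2) gives 46p₁ = 1156, so p₁ = 578/23.
Back-substitute into (2): p₂ = (274 + 1×578/23) / 8 = 860/23.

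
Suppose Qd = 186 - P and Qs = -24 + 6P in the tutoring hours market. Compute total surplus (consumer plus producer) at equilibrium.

Total surplus = 14196

Equilibrium: 186 - P = -24 + 6P gives P* = 30, Q* = 156.
Demand choke price: P = 186; supply starts at P = 4.
CS = ½(186 − 30)(156) = 12168; PS = ½(30 − 4)(156) = 2028.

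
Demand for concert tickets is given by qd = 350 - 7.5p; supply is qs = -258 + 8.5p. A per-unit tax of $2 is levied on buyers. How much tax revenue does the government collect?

Pre-tax equilibrium: p* = 38, q* = 65.
Tax on buyers shifts demand to qd = 350 − 7.5(p + 2) = 335 - 7.5p.
335 - 7.5p = -258 + 8.5p gives seller price ps = 37.0625; buyers pay pb = 37.0625 + 2 = 39.0625.
New quantity: q = 350 − 7.5(39.0625) = 57.03125.
Revenue = 2 × 57.03125 = 114.0625.

Tax revenue = 114.0625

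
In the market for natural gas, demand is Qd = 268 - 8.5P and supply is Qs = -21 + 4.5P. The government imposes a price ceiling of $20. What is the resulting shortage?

Shortage = 29

Equilibrium price would be P* = 289/13, so the ceiling at 20 binds.
At P = 20: Qd = 268 − 8.5(20) = 98, Qs = -21 + 4.5(20) = 69.
Shortage = 98 − 69 = 29.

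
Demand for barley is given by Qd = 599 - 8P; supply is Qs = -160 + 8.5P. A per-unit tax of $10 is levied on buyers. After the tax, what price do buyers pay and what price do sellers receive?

Buyers pay 1688/33, sellers receive 1358/33

Pre-tax equilibrium: P* = 46, Q* = 231.
Tax on buyers shifts demand to Qd = 599 − 8(P + 10) = 519 - 8P.
519 - 8P = -160 + 8.5P gives seller price Ps = 1358/33; buyers pay Pb = 1358/33 + 10 = 1688/33.
New quantity: Q = 599 − 8(1688/33) = 6263/33.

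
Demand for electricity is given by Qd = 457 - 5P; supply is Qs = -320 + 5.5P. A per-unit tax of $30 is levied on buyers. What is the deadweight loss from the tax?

Pre-tax equilibrium: P* = 74, Q* = 87.
Tax on buyers shifts demand to Qd = 457 − 5(P + 30) = 307 - 5P.
307 - 5P = -320 + 5.5P gives seller price Ps = 418/7; buyers pay Pb = 418/7 + 30 = 628/7.
New quantity: Q = 457 − 5(628/7) = 59/7.
DWL = ½ × 30 × (87 − 59/7) = 8250/7.

Deadweight loss = 8250/7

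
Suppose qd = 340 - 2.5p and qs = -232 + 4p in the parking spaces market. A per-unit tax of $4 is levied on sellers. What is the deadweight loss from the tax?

Deadweight loss = 160/13

Pre-tax equilibrium: p* = 88, q* = 120.
Tax on sellers shifts supply to qs = -232 + 4(p − 4) = -248 + 4p.
340 - 2.5p = -248 + 4p gives buyer price pb = 1176/13; sellers receive ps = 1176/13 − 4 = 1124/13.
New quantity: q = 340 − 2.5(1176/13) = 1480/13.
DWL = ½ × 4 × (120 − 1480/13) = 160/13.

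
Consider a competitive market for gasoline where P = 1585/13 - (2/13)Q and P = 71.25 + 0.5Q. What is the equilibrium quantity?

Q* = 77.5

Set the two price expressions equal: 1585/13 - (2/13)Q = 71.25 + 0.5Q.
2635/52 = (17/26)Q, so Q* = 77.5.
P* = 1585/13 − (2/13)(77.5) = 110.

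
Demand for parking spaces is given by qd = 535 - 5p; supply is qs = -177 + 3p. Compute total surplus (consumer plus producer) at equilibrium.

Equilibrium: 535 - 5p = -177 + 3p gives p* = 89, q* = 90.
Demand choke price: p = 107; supply starts at p = 59.
CS = ½(107 − 89)(90) = 810; PS = ½(89 − 59)(90) = 1350.

Total surplus = 2160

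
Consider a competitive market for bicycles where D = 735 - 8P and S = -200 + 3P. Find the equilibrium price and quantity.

Set D = S: 735 - 8P = -200 + 3P.
935 = 11P, so P* = 85.
Q* = 735 − 8(85) = 55.

P* = 85, Q* = 55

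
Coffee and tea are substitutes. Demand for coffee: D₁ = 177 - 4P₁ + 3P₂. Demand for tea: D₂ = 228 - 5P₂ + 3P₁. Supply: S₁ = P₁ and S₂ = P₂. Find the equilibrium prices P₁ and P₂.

Market 1: 177 - 4P₁ + 3P₂ = P₁ → 5P₁ - 3P₂ = 177.
Market 2: 6P₂ - 3P₁ = 228.
Eliminating P₂: 6×(1) + 3×(2) gives 21P₁ = 1746, so P₁ = 582/7.
Back-substitute into (2): P₂ = (228 + 3×582/7) / 6 = 557/7.

P₁ = 582/7, P₂ = 557/7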